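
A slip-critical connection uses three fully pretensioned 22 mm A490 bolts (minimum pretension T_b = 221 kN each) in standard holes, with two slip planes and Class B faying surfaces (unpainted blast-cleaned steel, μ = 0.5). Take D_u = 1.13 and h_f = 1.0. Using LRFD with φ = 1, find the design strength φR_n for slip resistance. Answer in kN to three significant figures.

R_n = μ · D_u · h_f · T_b · n_s · n_b = 0.5 × 1.13 × 1.0 × 221 × 2 × 3 = 749.2 kN.
Design strength φR_n = 1 × 749.2 = 749 kN.

749 kN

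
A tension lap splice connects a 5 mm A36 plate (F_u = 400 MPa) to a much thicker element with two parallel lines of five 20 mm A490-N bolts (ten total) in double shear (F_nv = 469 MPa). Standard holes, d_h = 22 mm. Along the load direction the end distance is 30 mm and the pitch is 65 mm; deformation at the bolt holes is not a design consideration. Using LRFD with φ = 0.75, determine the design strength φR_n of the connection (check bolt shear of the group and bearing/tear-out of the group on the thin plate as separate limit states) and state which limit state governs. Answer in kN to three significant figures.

806 kN (bearing governs)

Bolt shear: A_b = π·20²/4 = 314.2 mm²; R_n = 469 × 314.2 × 10 × 2 / 1000 = 2947 kN → 0.75 × 2947 = 2210 kN.
Bearing (1.5 l_c t F_u ≤ 3.0 d t F_u): upper limit = 3.0·20·5·400 / 1000 = 120 kN.
  Edge l_c = 30 − 22/2 = 19 → r_n = 57 kN; interior l_c = 65 − 22 = 43 → r_n = 120 kN.
  R_n,bearing = 2·57 + 8·120 = 1074 kN → 0.75 × 1074 = 806 kN.
Bearing governs: 806 kN.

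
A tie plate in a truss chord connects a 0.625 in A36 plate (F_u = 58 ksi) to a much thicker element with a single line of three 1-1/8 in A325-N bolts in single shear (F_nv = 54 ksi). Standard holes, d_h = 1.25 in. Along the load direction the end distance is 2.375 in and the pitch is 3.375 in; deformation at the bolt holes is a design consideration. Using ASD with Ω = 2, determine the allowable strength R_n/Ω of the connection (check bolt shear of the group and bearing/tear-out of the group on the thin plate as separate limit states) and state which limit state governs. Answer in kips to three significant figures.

80.5 kips (bolt shear governs)

Bolt shear: A_b = π·1.125²/4 = 0.994 in²; R_n = 54 × 0.994 × 3 × 1 = 161 kips → 161 / 2 = 80.5 kips.
Bearing (1.2 l_c t F_u ≤ 2.4 d t F_u): upper limit = 2.4·1.125·0.625·58 = 97.87 kips.
  Edge l_c = 2.375 − 1.25/2 = 1.75 → r_n = 76.12 kips; interior l_c = 3.375 − 1.25 = 2.125 → r_n = 92.44 kips.
  R_n,bearing = 1·76.12 + 2·92.44 = 261 kips → 261 / 2 = 130 kips.
Bolt shear governs: 80.5 kips.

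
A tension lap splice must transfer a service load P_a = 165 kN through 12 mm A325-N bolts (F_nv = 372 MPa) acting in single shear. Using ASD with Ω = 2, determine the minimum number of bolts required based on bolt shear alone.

A_b = π·12²/4 = 113.1 mm².
Per-bolt allowable strength R_n/Ω = 372 × 113.1 × 1 / 1000 / 2 = 21.04 kN.
n ≥ 165 / 21.04 = 7.844 → use 8 bolts.

8 bolts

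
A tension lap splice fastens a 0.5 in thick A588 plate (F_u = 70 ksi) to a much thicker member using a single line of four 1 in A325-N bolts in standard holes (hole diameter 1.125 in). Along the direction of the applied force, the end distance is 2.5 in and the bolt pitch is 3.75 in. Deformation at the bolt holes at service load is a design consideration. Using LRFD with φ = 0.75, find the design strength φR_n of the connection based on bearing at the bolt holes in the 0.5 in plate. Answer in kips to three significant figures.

250 kips

Per bolt r_n = 1.2 l_c t F_u ≤ 2.4 d t F_u; upper limit = 2.4 × 1 × 0.5 × 70 = 84 kips.
Edge bolt: l_c = 2.5 − 1.125/2 = 1.938 in → 1.2 × 1.938 × 0.5 × 70 = 81.37 → r_n = 81.37 kips.
Interior bolts: l_c = 3.75 − 1.125 = 2.625 in → 1.2 × 2.625 × 0.5 × 70 = 110.2 → r_n = 84 kips.
R_n = 1 × 81.37 + 3 × 84 = 333.4 kips.
Design strength φR_n = 0.75 × 333.4 = 250 kips.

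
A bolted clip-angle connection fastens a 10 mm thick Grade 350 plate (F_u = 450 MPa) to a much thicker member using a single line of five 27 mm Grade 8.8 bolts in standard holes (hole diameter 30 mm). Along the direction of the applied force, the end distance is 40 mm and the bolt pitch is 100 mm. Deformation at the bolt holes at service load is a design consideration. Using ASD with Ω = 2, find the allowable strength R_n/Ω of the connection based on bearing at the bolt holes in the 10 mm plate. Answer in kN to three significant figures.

651 kN

Per bolt r_n = 1.2 l_c t F_u ≤ 2.4 d t F_u; upper limit = 2.4 × 27 × 10 × 450 / 1000 = 291.6 kN.
Edge bolt: l_c = 40 − 30/2 = 25 mm → 1.2 × 25 × 10 × 450 / 1000 = 135 → r_n = 135 kN.
Interior bolts: l_c = 100 − 30 = 70 mm → 1.2 × 70 × 10 × 450 / 1000 = 378 → r_n = 291.6 kN.
R_n = 1 × 135 + 4 × 291.6 = 1301 kN.
Allowable strength R_n/Ω = 1301 / 2 = 651 kN.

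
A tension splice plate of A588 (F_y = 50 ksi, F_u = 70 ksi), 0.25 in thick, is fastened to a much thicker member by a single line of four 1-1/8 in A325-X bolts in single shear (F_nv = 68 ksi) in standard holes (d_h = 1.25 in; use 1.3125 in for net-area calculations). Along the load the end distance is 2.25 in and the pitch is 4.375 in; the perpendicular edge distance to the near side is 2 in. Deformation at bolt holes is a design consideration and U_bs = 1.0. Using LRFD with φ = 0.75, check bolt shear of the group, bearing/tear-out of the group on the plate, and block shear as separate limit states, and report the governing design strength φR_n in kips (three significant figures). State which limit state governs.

103 kips (block shear governs)

Bolt shear: A_b = π·1.125²/4 = 0.994 in²; R_n = 68 × 0.994 × 4 × 1 = 270.4 kips → 0.75 × 270.4 = 203 kips.
Bearing: edge l_c = 1.625, r_n = 34.12 kips; interior l_c = 3.125, r_n = 47.25 kips; R_n = 34.12 + 3·47.25 = 175.9 kips → 132 kips.
Block shear: A_gv = 3.844, A_nv = 2.695, A_nt = 0.3359 in²; R_n = min(0.6F_uA_nv, 0.6F_yA_gv) + U_bs·F_u·A_nt = 136.7 kips → 103 kips.
Block shear governs: 103 kips.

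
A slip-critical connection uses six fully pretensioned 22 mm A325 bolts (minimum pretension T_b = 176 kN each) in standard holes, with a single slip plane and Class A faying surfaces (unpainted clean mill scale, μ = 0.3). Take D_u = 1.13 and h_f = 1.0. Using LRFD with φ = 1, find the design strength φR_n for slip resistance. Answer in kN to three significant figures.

358 kN

R_n = μ · D_u · h_f · T_b · n_s · n_b = 0.3 × 1.13 × 1.0 × 176 × 1 × 6 = 358 kN.
Design strength φR_n = 1 × 358 = 358 kN.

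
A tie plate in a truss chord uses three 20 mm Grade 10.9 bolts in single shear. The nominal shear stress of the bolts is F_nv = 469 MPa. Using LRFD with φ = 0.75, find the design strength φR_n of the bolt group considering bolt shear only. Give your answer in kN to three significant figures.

332 kN

A_b = π × 20² / 4 = 314.2 mm².
R_n = F_nv · A_b · n · n_s = 469 × 314.2 × 3 × 1 / 1000 = 442 kN.
Design strength φR_n = 0.75 × 442 = 332 kN.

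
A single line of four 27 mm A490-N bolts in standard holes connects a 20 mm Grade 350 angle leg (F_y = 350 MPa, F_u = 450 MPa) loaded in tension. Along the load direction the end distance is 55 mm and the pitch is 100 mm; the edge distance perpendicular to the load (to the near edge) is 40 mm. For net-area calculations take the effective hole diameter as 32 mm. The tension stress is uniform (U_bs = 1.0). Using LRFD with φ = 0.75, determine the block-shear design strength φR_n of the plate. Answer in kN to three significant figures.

1150 kN

Shear plane L_v = 55 + 3·100 = 355 mm; A_gv = 355 × 20 = 7100 mm².
A_nv = (355 − 3.5·32) × 20 = 4860 mm².
A_nt = (40 − 0.5·32) × 20 = 480 mm².
0.6 F_u A_nv = 1312 kN; 0.6 F_y A_gv = 1491 kN → shear rupture governs the shear term.
R_n = 1312 + 1.0 × 450 × 480 / 1000 = 1528 kN.
Design strength φR_n = 0.75 × 1528 = 1150 kN.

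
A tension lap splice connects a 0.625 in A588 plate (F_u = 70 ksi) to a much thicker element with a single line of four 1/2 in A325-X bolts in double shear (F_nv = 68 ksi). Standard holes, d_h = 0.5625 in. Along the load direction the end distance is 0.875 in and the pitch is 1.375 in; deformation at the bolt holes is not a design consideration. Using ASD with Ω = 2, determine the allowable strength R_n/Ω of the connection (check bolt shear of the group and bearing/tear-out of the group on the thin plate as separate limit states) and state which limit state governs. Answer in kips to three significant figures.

53.4 kips (bolt shear governs)

Bolt shear: A_b = π·0.5²/4 = 0.1963 in²; R_n = 68 × 0.1963 × 4 × 2 = 106.8 kips → 106.8 / 2 = 53.4 kips.
Bearing (1.5 l_c t F_u ≤ 3.0 d t F_u): upper limit = 3.0·0.5·0.625·70 = 65.62 kips.
  Edge l_c = 0.875 − 0.5625/2 = 0.5938 → r_n = 38.96 kips; interior l_c = 1.375 − 0.5625 = 0.8125 → r_n = 53.32 kips.
  R_n,bearing = 1·38.96 + 3·53.32 = 198.9 kips → 198.9 / 2 = 99.5 kips.
Bolt shear governs: 53.4 kips.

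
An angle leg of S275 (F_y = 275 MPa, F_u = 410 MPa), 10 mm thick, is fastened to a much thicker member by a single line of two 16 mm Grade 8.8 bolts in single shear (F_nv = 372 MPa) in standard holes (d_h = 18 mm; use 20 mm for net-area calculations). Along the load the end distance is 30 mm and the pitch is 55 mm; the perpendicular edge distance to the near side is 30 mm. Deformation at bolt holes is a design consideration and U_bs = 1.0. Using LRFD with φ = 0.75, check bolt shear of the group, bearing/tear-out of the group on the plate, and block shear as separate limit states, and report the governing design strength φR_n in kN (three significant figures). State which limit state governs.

112 kN (bolt shear governs)

Bolt shear: A_b = π·16²/4 = 201.1 mm²; R_n = 372 × 201.1 × 2 × 1 / 1000 = 149.6 kN → 0.75 × 149.6 = 112 kN.
Bearing: edge l_c = 21, r_n = 103.3 kN; interior l_c = 37, r_n = 157.4 kN; R_n = 103.3 + 1·157.4 = 260.8 kN → 196 kN.
Block shear: A_gv = 850, A_nv = 550, A_nt = 200 mm²; R_n = min(0.6F_uA_nv, 0.6F_yA_gv) + U_bs·F_u·A_nt = 217.3 kN → 163 kN.
Bolt shear governs: 112 kN.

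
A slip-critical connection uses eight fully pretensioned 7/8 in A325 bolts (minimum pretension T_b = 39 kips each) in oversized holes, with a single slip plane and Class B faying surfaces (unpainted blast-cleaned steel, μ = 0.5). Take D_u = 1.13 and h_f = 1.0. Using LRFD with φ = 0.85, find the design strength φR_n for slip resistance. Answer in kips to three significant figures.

R_n = μ · D_u · h_f · T_b · n_s · n_b = 0.5 × 1.13 × 1.0 × 39 × 1 × 8 = 176.3 kips.
Design strength φR_n = 0.85 × 176.3 = 150 kips.

150 kips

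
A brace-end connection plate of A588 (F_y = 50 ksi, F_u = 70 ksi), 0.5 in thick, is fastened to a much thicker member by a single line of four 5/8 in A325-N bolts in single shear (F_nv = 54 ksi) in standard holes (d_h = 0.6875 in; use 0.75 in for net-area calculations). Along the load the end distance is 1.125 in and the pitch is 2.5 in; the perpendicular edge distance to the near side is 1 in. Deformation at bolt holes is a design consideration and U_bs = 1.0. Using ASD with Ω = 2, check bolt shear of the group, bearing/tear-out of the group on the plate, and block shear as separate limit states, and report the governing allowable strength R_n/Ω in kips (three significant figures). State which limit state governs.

33.1 kips (bolt shear governs)

Bolt shear: A_b = π·0.625²/4 = 0.3068 in²; R_n = 54 × 0.3068 × 4 × 1 = 66.27 kips → 66.27 / 2 = 33.1 kips.
Bearing: edge l_c = 0.7812, r_n = 32.81 kips; interior l_c = 1.812, r_n = 52.5 kips; R_n = 32.81 + 3·52.5 = 190.3 kips → 95.2 kips.
Block shear: A_gv = 4.312, A_nv = 3, A_nt = 0.3125 in²; R_n = min(0.6F_uA_nv, 0.6F_yA_gv) + U_bs·F_u·A_nt = 147.9 kips → 73.9 kips.
Bolt shear governs: 33.1 kips.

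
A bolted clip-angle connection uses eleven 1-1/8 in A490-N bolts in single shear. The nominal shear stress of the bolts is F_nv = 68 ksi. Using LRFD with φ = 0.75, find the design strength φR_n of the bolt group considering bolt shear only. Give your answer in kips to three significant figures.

A_b = π × 1.125² / 4 = 0.994 in².
R_n = F_nv · A_b · n · n_s = 68 × 0.994 × 11 × 1 = 743.5 kips.
Design strength φR_n = 0.75 × 743.5 = 558 kips.

558 kips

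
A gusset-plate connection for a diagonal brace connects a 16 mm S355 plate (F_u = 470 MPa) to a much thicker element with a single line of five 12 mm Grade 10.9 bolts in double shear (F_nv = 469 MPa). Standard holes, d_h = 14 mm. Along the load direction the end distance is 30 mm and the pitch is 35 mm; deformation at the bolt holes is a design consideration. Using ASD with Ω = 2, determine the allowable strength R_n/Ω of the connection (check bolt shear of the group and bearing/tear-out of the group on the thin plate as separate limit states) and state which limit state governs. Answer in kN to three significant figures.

265 kN (bolt shear governs)

Bolt shear: A_b = π·12²/4 = 113.1 mm²; R_n = 469 × 113.1 × 5 × 2 / 1000 = 530.4 kN → 530.4 / 2 = 265 kN.
Bearing (1.2 l_c t F_u ≤ 2.4 d t F_u): upper limit = 2.4·12·16·470 / 1000 = 216.6 kN.
  Edge l_c = 30 − 14/2 = 23 → r_n = 207.6 kN; interior l_c = 35 − 14 = 21 → r_n = 189.5 kN.
  R_n,bearing = 1·207.6 + 4·189.5 = 965.6 kN → 965.6 / 2 = 483 kN.
Bolt shear governs: 265 kN.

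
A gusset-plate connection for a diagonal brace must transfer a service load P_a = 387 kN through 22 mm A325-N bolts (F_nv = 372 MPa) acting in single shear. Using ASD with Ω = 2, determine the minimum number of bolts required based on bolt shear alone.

6 bolts

A_b = π·22²/4 = 380.1 mm².
Per-bolt allowable strength R_n/Ω = 372 × 380.1 × 1 / 1000 / 2 = 70.7 kN.
n ≥ 387 / 70.7 = 5.473 → use 6 bolts.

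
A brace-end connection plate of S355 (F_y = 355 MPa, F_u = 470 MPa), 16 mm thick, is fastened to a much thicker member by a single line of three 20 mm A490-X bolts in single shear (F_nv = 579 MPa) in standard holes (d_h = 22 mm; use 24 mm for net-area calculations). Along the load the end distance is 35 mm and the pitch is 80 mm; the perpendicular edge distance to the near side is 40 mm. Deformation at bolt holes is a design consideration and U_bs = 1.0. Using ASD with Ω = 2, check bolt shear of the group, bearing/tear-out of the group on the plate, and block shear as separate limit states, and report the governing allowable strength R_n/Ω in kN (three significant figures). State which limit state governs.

273 kN (bolt shear governs)

Bolt shear: A_b = π·20²/4 = 314.2 mm²; R_n = 579 × 314.2 × 3 × 1 / 1000 = 545.7 kN → 545.7 / 2 = 273 kN.
Bearing: edge l_c = 24, r_n = 216.6 kN; interior l_c = 58, r_n = 361 kN; R_n = 216.6 + 2·361 = 938.5 kN → 469 kN.
Block shear: A_gv = 3120, A_nv = 2160, A_nt = 448 mm²; R_n = min(0.6F_uA_nv, 0.6F_yA_gv) + U_bs·F_u·A_nt = 819.7 kN → 410 kN.
Bolt shear governs: 273 kN.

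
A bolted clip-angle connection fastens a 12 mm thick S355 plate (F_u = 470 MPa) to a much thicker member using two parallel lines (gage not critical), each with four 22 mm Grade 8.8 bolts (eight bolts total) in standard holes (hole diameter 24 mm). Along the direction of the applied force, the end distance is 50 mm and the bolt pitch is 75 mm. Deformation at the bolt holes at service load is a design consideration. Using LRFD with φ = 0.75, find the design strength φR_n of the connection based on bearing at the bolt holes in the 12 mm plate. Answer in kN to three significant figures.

Per bolt r_n = 1.2 l_c t F_u ≤ 2.4 d t F_u; upper limit = 2.4 × 22 × 12 × 470 / 1000 = 297.8 kN.
Edge bolt: l_c = 50 − 24/2 = 38 mm → 1.2 × 38 × 12 × 470 / 1000 = 257.2 → r_n = 257.2 kN.
Interior bolts: l_c = 75 − 24 = 51 mm → 1.2 × 51 × 12 × 470 / 1000 = 345.2 → r_n = 297.8 kN.
R_n = 2 × 257.2 + 6 × 297.8 = 2301 kN.
Design strength φR_n = 0.75 × 2301 = 1730 kN.

1730 kN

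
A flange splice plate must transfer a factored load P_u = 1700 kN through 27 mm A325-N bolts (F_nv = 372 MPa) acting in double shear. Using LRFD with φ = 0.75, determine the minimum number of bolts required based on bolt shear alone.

6 bolts

A_b = π·27²/4 = 572.6 mm².
Per-bolt design strength φR_n = 0.75 × 372 × 572.6 × 2 / 1000 = 319.5 kN.
n ≥ 1700 / 319.5 = 5.321 → use 6 bolts.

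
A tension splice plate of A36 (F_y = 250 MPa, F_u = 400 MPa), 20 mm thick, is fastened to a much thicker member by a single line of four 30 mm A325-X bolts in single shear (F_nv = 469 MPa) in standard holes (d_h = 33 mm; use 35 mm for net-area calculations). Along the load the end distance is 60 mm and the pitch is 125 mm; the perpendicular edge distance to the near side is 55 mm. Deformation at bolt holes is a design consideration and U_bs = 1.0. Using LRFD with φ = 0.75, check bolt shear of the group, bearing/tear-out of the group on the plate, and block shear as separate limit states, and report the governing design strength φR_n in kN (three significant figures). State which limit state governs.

Bolt shear: A_b = π·30²/4 = 706.9 mm²; R_n = 469 × 706.9 × 4 × 1 / 1000 = 1326 kN → 0.75 × 1326 = 995 kN.
Bearing: edge l_c = 43.5, r_n = 417.6 kN; interior l_c = 92, r_n = 576 kN; R_n = 417.6 + 3·576 = 2146 kN → 1610 kN.
Block shear: A_gv = 8700, A_nv = 6250, A_nt = 750 mm²; R_n = min(0.6F_uA_nv, 0.6F_yA_gv) + U_bs·F_u·A_nt = 1605 kN → 1200 kN.
Bolt shear governs: 995 kN.

995 kN (bolt shear governs)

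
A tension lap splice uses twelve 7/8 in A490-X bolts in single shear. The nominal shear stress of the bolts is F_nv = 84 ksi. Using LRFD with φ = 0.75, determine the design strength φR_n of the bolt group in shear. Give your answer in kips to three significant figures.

A_b = π × 0.875² / 4 = 0.6013 in².
R_n = F_nv · A_b · n · n_s = 84 × 0.6013 × 12 × 1 = 606.1 kips.
Design strength φR_n = 0.75 × 606.1 = 455 kips.

455 kips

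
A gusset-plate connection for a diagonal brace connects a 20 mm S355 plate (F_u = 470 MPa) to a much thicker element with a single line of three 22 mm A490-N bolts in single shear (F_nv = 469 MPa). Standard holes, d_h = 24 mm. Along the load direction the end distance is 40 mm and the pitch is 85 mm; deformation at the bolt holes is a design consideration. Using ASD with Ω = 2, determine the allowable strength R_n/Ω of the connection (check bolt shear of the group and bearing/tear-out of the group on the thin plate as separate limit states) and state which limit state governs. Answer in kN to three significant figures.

267 kN (bolt shear governs)

Bolt shear: A_b = π·22²/4 = 380.1 mm²; R_n = 469 × 380.1 × 3 × 1 / 1000 = 534.8 kN → 534.8 / 2 = 267 kN.
Bearing (1.2 l_c t F_u ≤ 2.4 d t F_u): upper limit = 2.4·22·20·470 / 1000 = 496.3 kN.
  Edge l_c = 40 − 24/2 = 28 → r_n = 315.8 kN; interior l_c = 85 − 24 = 61 → r_n = 496.3 kN.
  R_n,bearing = 1·315.8 + 2·496.3 = 1308 kN → 1308 / 2 = 654 kN.
Bolt shear governs: 267 kN.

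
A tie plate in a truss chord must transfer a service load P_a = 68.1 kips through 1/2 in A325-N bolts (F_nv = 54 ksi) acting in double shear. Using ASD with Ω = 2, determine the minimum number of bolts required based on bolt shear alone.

A_b = π·0.5²/4 = 0.1963 in².
Per-bolt allowable strength R_n/Ω = 54 × 0.1963 × 2 / 2 = 10.6 kips.
n ≥ 68.1 / 10.6 = 6.423 → use 7 bolts.

7 bolts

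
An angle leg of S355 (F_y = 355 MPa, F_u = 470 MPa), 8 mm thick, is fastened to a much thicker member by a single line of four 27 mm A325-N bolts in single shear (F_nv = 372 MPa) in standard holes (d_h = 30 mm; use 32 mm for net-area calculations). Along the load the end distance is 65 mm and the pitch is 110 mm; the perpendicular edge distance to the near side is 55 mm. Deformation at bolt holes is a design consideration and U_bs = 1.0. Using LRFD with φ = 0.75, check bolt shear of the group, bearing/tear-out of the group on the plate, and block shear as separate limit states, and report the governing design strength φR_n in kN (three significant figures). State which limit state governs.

Bolt shear: A_b = π·27²/4 = 572.6 mm²; R_n = 372 × 572.6 × 4 × 1 / 1000 = 852 kN → 0.75 × 852 = 639 kN.
Bearing: edge l_c = 50, r_n = 225.6 kN; interior l_c = 80, r_n = 243.6 kN; R_n = 225.6 + 3·243.6 = 956.5 kN → 717 kN.
Block shear: A_gv = 3160, A_nv = 2264, A_nt = 312 mm²; R_n = min(0.6F_uA_nv, 0.6F_yA_gv) + U_bs·F_u·A_nt = 785.1 kN → 589 kN.
Block shear governs: 589 kN.

589 kN (block shear governs)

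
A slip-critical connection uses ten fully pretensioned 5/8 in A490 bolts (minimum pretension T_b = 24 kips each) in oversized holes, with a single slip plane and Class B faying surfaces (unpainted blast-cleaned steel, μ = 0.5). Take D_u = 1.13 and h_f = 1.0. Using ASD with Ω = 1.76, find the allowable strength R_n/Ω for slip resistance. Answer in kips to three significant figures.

R_n = μ · D_u · h_f · T_b · n_s · n_b = 0.5 × 1.13 × 1.0 × 24 × 1 × 10 = 135.6 kips.
Allowable strength R_n/Ω = 135.6 / 1.76 = 77 kips.

77 kips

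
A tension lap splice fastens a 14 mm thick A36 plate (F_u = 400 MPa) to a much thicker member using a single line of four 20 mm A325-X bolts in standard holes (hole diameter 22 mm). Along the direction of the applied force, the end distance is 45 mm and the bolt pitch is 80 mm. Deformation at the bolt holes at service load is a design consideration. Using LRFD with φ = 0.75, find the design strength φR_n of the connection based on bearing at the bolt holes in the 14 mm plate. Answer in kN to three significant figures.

776 kN

Per bolt r_n = 1.2 l_c t F_u ≤ 2.4 d t F_u; upper limit = 2.4 × 20 × 14 × 400 / 1000 = 268.8 kN.
Edge bolt: l_c = 45 − 22/2 = 34 mm → 1.2 × 34 × 14 × 400 / 1000 = 228.5 → r_n = 228.5 kN.
Interior bolts: l_c = 80 − 22 = 58 mm → 1.2 × 58 × 14 × 400 / 1000 = 389.8 → r_n = 268.8 kN.
R_n = 1 × 228.5 + 3 × 268.8 = 1035 kN.
Design strength φR_n = 0.75 × 1035 = 776 kN.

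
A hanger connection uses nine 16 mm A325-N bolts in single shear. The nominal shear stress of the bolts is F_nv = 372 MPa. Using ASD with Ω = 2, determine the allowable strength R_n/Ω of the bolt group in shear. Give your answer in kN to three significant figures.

A_b = π × 16² / 4 = 201.1 mm².
R_n = F_nv · A_b · n · n_s = 372 × 201.1 × 9 × 1 / 1000 = 673.2 kN.
Allowable strength R_n/Ω = 673.2 / 2 = 337 kN.

337 kN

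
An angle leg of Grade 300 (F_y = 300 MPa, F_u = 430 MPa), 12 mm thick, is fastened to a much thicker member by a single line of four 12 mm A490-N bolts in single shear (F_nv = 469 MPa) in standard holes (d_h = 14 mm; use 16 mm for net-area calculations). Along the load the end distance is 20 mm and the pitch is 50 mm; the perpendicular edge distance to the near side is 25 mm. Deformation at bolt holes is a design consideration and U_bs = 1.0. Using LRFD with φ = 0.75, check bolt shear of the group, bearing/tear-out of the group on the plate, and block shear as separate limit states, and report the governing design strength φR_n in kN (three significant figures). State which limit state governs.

Bolt shear: A_b = π·12²/4 = 113.1 mm²; R_n = 469 × 113.1 × 4 × 1 / 1000 = 212.2 kN → 0.75 × 212.2 = 159 kN.
Bearing: edge l_c = 13, r_n = 80.5 kN; interior l_c = 36, r_n = 148.6 kN; R_n = 80.5 + 3·148.6 = 526.3 kN → 395 kN.
Block shear: A_gv = 2040, A_nv = 1368, A_nt = 204 mm²; R_n = min(0.6F_uA_nv, 0.6F_yA_gv) + U_bs·F_u·A_nt = 440.7 kN → 330 kN.
Bolt shear governs: 159 kN.

159 kN (bolt shear governs)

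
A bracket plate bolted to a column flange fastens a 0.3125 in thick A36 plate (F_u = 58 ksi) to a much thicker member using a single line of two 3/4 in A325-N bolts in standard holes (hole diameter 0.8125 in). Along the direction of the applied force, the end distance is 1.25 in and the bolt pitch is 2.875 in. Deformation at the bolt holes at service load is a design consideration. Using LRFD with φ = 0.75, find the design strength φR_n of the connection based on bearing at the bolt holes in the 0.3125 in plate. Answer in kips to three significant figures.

Per bolt r_n = 1.2 l_c t F_u ≤ 2.4 d t F_u; upper limit = 2.4 × 0.75 × 0.3125 × 58 = 32.62 kips.
Edge bolt: l_c = 1.25 − 0.8125/2 = 0.8438 in → 1.2 × 0.8438 × 0.3125 × 58 = 18.35 → r_n = 18.35 kips.
Interior bolts: l_c = 2.875 − 0.8125 = 2.062 in → 1.2 × 2.062 × 0.3125 × 58 = 44.86 → r_n = 32.62 kips.
R_n = 1 × 18.35 + 1 × 32.62 = 50.98 kips.
Design strength φR_n = 0.75 × 50.98 = 38.2 kips.

38.2 kips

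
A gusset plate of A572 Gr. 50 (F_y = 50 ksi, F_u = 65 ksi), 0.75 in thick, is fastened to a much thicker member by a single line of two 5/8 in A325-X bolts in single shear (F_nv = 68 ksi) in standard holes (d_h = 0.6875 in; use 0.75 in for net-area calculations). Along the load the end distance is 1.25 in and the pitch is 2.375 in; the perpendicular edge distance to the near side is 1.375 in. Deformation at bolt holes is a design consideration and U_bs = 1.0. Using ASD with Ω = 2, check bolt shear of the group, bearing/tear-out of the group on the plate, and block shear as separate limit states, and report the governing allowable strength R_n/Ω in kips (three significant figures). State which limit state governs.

Bolt shear: A_b = π·0.625²/4 = 0.3068 in²; R_n = 68 × 0.3068 × 2 × 1 = 41.72 kips → 41.72 / 2 = 20.9 kips.
Bearing: edge l_c = 0.9062, r_n = 53.02 kips; interior l_c = 1.688, r_n = 73.12 kips; R_n = 53.02 + 1·73.12 = 126.1 kips → 63.1 kips.
Block shear: A_gv = 2.719, A_nv = 1.875, A_nt = 0.75 in²; R_n = min(0.6F_uA_nv, 0.6F_yA_gv) + U_bs·F_u·A_nt = 121.9 kips → 60.9 kips.
Bolt shear governs: 20.9 kips.

20.9 kips (bolt shear governs)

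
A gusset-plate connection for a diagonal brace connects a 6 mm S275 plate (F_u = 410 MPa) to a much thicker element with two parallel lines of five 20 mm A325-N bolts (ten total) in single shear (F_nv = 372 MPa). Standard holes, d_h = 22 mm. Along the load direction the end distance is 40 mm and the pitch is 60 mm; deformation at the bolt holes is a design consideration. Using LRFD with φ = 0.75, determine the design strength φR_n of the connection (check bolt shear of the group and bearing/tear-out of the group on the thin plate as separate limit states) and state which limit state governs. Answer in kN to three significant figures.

801 kN (bearing governs)

Bolt shear: A_b = π·20²/4 = 314.2 mm²; R_n = 372 × 314.2 × 10 × 1 / 1000 = 1169 kN → 0.75 × 1169 = 877 kN.
Bearing (1.2 l_c t F_u ≤ 2.4 d t F_u): upper limit = 2.4·20·6·410 / 1000 = 118.1 kN.
  Edge l_c = 40 − 22/2 = 29 → r_n = 85.61 kN; interior l_c = 60 − 22 = 38 → r_n = 112.2 kN.
  R_n,bearing = 2·85.61 + 8·112.2 = 1069 kN → 0.75 × 1069 = 801 kN.
Bearing governs: 801 kN.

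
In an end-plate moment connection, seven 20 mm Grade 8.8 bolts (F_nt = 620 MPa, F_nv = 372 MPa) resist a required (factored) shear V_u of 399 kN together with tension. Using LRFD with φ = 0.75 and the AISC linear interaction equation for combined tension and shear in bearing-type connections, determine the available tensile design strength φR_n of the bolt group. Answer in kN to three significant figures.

664 kN

A_b = π·20²/4 = 314.2 mm²; f_rv = 399 × 1000 / (7 × 314.2) = 181.4 MPa.
F'_nt = 1.3 F_nt − (F_nt / φF_nv) f_rv = 1.3·620 − (620/(0.75·372))·181.4 = 402.8 MPa, capped at F_nt → F'_nt = 402.8 MPa.
R_n = F'_nt · A_b · n = 402.8 × 314.2 × 7 / 1000 = 885.8 kN.
Design strength φR_n = 0.75 × 885.8 = 664 kN.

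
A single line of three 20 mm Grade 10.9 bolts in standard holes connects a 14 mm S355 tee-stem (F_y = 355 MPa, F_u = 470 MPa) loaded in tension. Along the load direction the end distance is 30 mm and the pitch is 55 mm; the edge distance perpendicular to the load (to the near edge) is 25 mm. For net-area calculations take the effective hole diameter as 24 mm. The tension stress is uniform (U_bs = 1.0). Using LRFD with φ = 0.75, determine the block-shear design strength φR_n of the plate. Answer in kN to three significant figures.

Shear plane L_v = 30 + 2·55 = 140 mm; A_gv = 140 × 14 = 1960 mm².
A_nv = (140 − 2.5·24) × 14 = 1120 mm².
A_nt = (25 − 0.5·24) × 14 = 182 mm².
0.6 F_u A_nv = 315.8 kN; 0.6 F_y A_gv = 417.5 kN → shear rupture governs the shear term.
R_n = 315.8 + 1.0 × 470 × 182 / 1000 = 401.4 kN.
Design strength φR_n = 0.75 × 401.4 = 301 kN.

301 kN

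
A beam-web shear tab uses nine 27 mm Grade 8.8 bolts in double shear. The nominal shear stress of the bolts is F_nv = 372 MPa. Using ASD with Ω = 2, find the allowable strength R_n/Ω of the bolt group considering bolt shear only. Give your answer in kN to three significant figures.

A_b = π × 27² / 4 = 572.6 mm².
R_n = F_nv · A_b · n · n_s = 372 × 572.6 × 9 × 2 / 1000 = 3834 kN.
Allowable strength R_n/Ω = 3834 / 2 = 1920 kN.

1920 kN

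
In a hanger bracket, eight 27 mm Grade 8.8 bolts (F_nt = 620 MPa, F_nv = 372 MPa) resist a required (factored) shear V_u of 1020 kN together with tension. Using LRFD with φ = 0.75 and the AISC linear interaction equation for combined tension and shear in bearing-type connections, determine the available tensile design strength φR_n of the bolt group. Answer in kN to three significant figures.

1070 kN

A_b = π·27²/4 = 572.6 mm²; f_rv = 1020 × 1000 / (8 × 572.6) = 222.7 MPa.
F'_nt = 1.3 F_nt − (F_nt / φF_nv) f_rv = 1.3·620 − (620/(0.75·372))·222.7 = 311.1 MPa, capped at F_nt → F'_nt = 311.1 MPa.
R_n = F'_nt · A_b · n = 311.1 × 572.6 × 8 / 1000 = 1425 kN.
Design strength φR_n = 0.75 × 1425 = 1070 kN.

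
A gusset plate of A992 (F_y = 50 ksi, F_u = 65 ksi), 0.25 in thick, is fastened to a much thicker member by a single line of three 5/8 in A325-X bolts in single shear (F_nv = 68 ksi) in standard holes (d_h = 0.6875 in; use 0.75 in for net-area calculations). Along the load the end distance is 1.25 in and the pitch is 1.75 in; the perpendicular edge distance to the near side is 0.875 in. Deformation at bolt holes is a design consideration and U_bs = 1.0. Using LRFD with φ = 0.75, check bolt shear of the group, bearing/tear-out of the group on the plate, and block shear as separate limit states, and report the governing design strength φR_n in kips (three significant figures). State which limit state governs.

27.1 kips (block shear governs)

Bolt shear: A_b = π·0.625²/4 = 0.3068 in²; R_n = 68 × 0.3068 × 3 × 1 = 62.59 kips → 0.75 × 62.59 = 46.9 kips.
Bearing: edge l_c = 0.9062, r_n = 17.67 kips; interior l_c = 1.062, r_n = 20.72 kips; R_n = 17.67 + 2·20.72 = 59.11 kips → 44.3 kips.
Block shear: A_gv = 1.188, A_nv = 0.7188, A_nt = 0.125 in²; R_n = min(0.6F_uA_nv, 0.6F_yA_gv) + U_bs·F_u·A_nt = 36.16 kips → 27.1 kips.
Block shear governs: 27.1 kips.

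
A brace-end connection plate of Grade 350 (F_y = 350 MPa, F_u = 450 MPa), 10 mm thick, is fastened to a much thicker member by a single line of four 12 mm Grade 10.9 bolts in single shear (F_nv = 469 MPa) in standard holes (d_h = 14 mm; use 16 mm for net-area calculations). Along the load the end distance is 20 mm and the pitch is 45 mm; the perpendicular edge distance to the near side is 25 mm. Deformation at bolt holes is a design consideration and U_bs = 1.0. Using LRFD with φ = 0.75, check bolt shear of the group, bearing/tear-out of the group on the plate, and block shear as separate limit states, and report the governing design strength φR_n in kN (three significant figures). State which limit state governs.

Bolt shear: A_b = π·12²/4 = 113.1 mm²; R_n = 469 × 113.1 × 4 × 1 / 1000 = 212.2 kN → 0.75 × 212.2 = 159 kN.
Bearing: edge l_c = 13, r_n = 70.2 kN; interior l_c = 31, r_n = 129.6 kN; R_n = 70.2 + 3·129.6 = 459 kN → 344 kN.
Block shear: A_gv = 1550, A_nv = 990, A_nt = 170 mm²; R_n = min(0.6F_uA_nv, 0.6F_yA_gv) + U_bs·F_u·A_nt = 343.8 kN → 258 kN.
Bolt shear governs: 159 kN.

159 kN (bolt shear governs)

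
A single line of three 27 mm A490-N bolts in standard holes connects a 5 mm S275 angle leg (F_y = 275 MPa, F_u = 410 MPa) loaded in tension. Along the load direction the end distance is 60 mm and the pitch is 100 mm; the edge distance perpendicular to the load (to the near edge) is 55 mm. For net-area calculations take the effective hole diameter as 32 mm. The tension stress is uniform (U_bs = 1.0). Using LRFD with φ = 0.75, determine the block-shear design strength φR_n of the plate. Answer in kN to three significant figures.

221 kN

Shear plane L_v = 60 + 2·100 = 260 mm; A_gv = 260 × 5 = 1300 mm².
A_nv = (260 − 2.5·32) × 5 = 900 mm².
A_nt = (55 − 0.5·32) × 5 = 195 mm².
0.6 F_u A_nv = 221.4 kN; 0.6 F_y A_gv = 214.5 kN → shear yielding governs the shear term.
R_n = 214.5 + 1.0 × 410 × 195 / 1000 = 294.4 kN.
Design strength φR_n = 0.75 × 294.4 = 221 kN.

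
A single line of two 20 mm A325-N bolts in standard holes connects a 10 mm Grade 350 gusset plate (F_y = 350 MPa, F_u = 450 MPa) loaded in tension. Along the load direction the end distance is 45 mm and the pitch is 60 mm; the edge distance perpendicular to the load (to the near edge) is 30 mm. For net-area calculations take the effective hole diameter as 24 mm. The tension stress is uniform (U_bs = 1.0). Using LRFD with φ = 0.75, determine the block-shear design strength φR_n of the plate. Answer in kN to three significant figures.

Shear plane L_v = 45 + 1·60 = 105 mm; A_gv = 105 × 10 = 1050 mm².
A_nv = (105 − 1.5·24) × 10 = 690 mm².
A_nt = (30 − 0.5·24) × 10 = 180 mm².
0.6 F_u A_nv = 186.3 kN; 0.6 F_y A_gv = 220.5 kN → shear rupture governs the shear term.
R_n = 186.3 + 1.0 × 450 × 180 / 1000 = 267.3 kN.
Design strength φR_n = 0.75 × 267.3 = 200 kN.

200 kN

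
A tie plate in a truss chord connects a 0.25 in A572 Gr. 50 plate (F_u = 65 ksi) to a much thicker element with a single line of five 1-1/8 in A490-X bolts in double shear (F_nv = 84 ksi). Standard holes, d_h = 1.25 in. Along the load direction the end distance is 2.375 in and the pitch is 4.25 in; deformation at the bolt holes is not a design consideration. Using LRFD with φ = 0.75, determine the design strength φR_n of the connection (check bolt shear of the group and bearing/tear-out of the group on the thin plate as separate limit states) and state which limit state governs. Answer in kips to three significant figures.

197 kips (bearing governs)

Bolt shear: A_b = π·1.125²/4 = 0.994 in²; R_n = 84 × 0.994 × 5 × 2 = 835 kips → 0.75 × 835 = 626 kips.
Bearing (1.5 l_c t F_u ≤ 3.0 d t F_u): upper limit = 3.0·1.125·0.25·65 = 54.84 kips.
  Edge l_c = 2.375 − 1.25/2 = 1.75 → r_n = 42.66 kips; interior l_c = 4.25 − 1.25 = 3 → r_n = 54.84 kips.
  R_n,bearing = 1·42.66 + 4·54.84 = 262 kips → 0.75 × 262 = 197 kips.
Bearing governs: 197 kips.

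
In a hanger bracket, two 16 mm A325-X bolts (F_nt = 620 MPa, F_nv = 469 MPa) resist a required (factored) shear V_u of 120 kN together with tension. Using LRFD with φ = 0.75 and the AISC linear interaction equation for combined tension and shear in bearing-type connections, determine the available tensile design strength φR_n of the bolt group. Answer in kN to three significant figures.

A_b = π·16²/4 = 201.1 mm²; f_rv = 120 × 1000 / (2 × 201.1) = 298.4 MPa.
F'_nt = 1.3 F_nt − (F_nt / φF_nv) f_rv = 1.3·620 − (620/(0.75·469))·298.4 = 280 MPa, capped at F_nt → F'_nt = 280 MPa.
R_n = F'_nt · A_b · n = 280 × 201.1 × 2 / 1000 = 112.6 kN.
Design strength φR_n = 0.75 × 112.6 = 84.4 kN.

84.4 kN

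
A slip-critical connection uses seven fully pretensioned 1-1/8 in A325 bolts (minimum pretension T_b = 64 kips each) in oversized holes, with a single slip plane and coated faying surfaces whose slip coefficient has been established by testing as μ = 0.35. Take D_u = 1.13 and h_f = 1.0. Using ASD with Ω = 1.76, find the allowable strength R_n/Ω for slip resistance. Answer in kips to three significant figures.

R_n = μ · D_u · h_f · T_b · n_s · n_b = 0.35 × 1.13 × 1.0 × 64 × 1 × 7 = 177.2 kips.
Allowable strength R_n/Ω = 177.2 / 1.76 = 101 kips.

101 kips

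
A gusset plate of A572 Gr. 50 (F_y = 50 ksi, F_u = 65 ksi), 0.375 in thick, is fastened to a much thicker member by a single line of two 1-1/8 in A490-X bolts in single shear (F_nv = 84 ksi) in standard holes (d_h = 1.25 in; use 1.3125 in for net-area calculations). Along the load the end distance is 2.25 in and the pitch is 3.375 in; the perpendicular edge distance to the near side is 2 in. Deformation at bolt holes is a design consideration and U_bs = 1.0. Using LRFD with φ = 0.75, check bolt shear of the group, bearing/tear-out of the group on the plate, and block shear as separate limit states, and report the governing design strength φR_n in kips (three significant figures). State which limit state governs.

Bolt shear: A_b = π·1.125²/4 = 0.994 in²; R_n = 84 × 0.994 × 2 × 1 = 167 kips → 0.75 × 167 = 125 kips.
Bearing: edge l_c = 1.625, r_n = 47.53 kips; interior l_c = 2.125, r_n = 62.16 kips; R_n = 47.53 + 1·62.16 = 109.7 kips → 82.3 kips.
Block shear: A_gv = 2.109, A_nv = 1.371, A_nt = 0.5039 in²; R_n = min(0.6F_uA_nv, 0.6F_yA_gv) + U_bs·F_u·A_nt = 86.23 kips → 64.7 kips.
Block shear governs: 64.7 kips.

64.7 kips (block shear governs)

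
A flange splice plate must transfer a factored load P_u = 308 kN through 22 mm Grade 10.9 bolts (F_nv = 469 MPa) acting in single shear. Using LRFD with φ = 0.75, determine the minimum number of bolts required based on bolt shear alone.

3 bolts

A_b = π·22²/4 = 380.1 mm².
Per-bolt design strength φR_n = 0.75 × 469 × 380.1 × 1 / 1000 = 133.7 kN.
n ≥ 308 / 133.7 = 2.303 → use 3 bolts.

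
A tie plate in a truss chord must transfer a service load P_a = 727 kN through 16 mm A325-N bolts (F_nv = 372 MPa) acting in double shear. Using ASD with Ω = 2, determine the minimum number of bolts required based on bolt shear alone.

10 bolts

A_b = π·16²/4 = 201.1 mm².
Per-bolt allowable strength R_n/Ω = 372 × 201.1 × 2 / 1000 / 2 = 74.8 kN.
n ≥ 727 / 74.8 = 9.72 → use 10 bolts.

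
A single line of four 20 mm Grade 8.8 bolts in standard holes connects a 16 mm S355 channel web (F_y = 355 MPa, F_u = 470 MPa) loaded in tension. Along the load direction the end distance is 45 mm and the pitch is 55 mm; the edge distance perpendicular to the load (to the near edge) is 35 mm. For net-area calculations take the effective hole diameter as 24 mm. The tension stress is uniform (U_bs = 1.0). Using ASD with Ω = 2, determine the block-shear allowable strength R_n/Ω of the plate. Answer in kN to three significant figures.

Shear plane L_v = 45 + 3·55 = 210 mm; A_gv = 210 × 16 = 3360 mm².
A_nv = (210 − 3.5·24) × 16 = 2016 mm².
A_nt = (35 − 0.5·24) × 16 = 368 mm².
0.6 F_u A_nv = 568.5 kN; 0.6 F_y A_gv = 715.7 kN → shear rupture governs the shear term.
R_n = 568.5 + 1.0 × 470 × 368 / 1000 = 741.5 kN.
Allowable strength R_n/Ω = 741.5 / 2 = 371 kN.

371 kN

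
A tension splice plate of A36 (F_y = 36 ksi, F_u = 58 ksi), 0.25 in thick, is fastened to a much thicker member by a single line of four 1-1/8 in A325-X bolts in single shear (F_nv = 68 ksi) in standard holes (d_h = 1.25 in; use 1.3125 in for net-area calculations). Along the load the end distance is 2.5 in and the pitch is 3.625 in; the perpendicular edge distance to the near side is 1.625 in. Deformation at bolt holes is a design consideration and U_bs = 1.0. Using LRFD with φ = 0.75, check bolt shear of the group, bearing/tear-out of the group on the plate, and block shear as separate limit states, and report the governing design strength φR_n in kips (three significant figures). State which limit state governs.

Bolt shear: A_b = π·1.125²/4 = 0.994 in²; R_n = 68 × 0.994 × 4 × 1 = 270.4 kips → 0.75 × 270.4 = 203 kips.
Bearing: edge l_c = 1.875, r_n = 32.62 kips; interior l_c = 2.375, r_n = 39.15 kips; R_n = 32.62 + 3·39.15 = 150.1 kips → 113 kips.
Block shear: A_gv = 3.344, A_nv = 2.195, A_nt = 0.2422 in²; R_n = min(0.6F_uA_nv, 0.6F_yA_gv) + U_bs·F_u·A_nt = 86.27 kips → 64.7 kips.
Block shear governs: 64.7 kips.

64.7 kips (block shear governs)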